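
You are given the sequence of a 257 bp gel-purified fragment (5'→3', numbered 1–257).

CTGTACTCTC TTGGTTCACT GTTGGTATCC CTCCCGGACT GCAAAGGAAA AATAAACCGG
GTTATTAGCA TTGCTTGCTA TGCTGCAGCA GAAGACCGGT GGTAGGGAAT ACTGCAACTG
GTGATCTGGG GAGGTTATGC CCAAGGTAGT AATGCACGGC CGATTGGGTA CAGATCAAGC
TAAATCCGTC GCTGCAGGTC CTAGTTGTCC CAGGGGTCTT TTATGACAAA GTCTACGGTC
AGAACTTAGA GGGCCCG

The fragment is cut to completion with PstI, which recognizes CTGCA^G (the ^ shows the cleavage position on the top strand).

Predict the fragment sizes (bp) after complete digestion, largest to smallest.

109, 87, 61 bp

PstI sites (CTGCAG) start at positions 83, 192.
PstI cuts after base 5 of each site (before the last base), so after positions 87, 196.
Linear molecule, 2 cuts → 3 fragments:
  1–87 → 87 bp
  88–196 → 109 bp
  197–257 → 61 bp
Sorted largest to smallest: 109, 87, 61 bp.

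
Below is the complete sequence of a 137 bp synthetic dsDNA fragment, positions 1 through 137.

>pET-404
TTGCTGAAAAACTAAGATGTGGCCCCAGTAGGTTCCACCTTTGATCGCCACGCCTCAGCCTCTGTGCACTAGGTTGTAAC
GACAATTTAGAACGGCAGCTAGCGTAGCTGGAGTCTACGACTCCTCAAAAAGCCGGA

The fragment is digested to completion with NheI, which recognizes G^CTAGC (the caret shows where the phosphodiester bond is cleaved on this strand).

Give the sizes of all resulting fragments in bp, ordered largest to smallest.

The NheI site (GCTAGC) starts at position 98.
NheI cuts after the first base of each site, so after position 98.
Linear molecule, 1 cut → 2 fragments:
  1–98 → 98 bp
  99–137 → 39 bp
Sorted largest to smallest: 98, 39 bp.

98, 39 bp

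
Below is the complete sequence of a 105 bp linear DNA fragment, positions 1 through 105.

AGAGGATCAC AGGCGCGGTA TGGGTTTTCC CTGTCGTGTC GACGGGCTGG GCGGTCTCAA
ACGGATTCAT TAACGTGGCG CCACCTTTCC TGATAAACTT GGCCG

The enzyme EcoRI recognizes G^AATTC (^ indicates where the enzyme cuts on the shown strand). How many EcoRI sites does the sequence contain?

0

No occurrence of GAATTC is present in the sequence.
EcoRI does not cut: 0 sites.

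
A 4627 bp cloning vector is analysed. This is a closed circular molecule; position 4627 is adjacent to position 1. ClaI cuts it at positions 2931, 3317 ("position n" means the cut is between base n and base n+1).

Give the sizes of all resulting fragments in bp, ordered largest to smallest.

Circular molecule, 2 cuts → 2 fragments:
  3317 − 2931 = 386 bp
  wrap: 4627 − 3317 + 2931 = 4241 bp
Sorted largest to smallest: 4241, 386 bp.

4241, 386 bp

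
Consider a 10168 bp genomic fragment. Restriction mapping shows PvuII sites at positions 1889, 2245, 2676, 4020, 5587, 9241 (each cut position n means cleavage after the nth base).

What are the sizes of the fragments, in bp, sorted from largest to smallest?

Linear molecule, 6 cuts → 7 fragments:
  1889 − 0 = 1889 bp
  2245 − 1889 = 356 bp
  2676 − 2245 = 431 bp
  4020 − 2676 = 1344 bp
  5587 − 4020 = 1567 bp
  9241 − 5587 = 3654 bp
  10168 − 9241 = 927 bp
Sorted largest to smallest: 3654, 1889, 1567, 1344, 927, 431, 356 bp.

3654, 1889, 1567, 1344, 927, 431, 356 bp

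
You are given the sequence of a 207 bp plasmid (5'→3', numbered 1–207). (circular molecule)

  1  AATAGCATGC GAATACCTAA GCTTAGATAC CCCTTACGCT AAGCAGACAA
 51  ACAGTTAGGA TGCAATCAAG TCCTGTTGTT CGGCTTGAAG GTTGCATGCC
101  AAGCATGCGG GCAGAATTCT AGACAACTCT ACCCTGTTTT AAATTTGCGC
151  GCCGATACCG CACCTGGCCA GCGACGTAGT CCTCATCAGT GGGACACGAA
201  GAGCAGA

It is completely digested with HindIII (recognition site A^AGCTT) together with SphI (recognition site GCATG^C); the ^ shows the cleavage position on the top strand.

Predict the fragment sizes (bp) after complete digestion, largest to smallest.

The HindIII site (AAGCTT) starts at position 19.
HindIII cuts after the first base of each site, so after position 19.
SphI sites (GCATGC) start at positions 5, 94, 103.
SphI cuts after base 5 of each site (before the last base), so after positions 9, 98, 107.
Combined cut positions: 9, 19, 98, 107.
Circular molecule, 4 cuts → 4 fragments:
  10–19 → 10 bp
  20–98 → 79 bp
  99–107 → 9 bp
  108–207 then 1–9 → 100 + 9 = 109 bp
Sorted largest to smallest: 109, 79, 10, 9 bp.

109, 79, 10, 9 bp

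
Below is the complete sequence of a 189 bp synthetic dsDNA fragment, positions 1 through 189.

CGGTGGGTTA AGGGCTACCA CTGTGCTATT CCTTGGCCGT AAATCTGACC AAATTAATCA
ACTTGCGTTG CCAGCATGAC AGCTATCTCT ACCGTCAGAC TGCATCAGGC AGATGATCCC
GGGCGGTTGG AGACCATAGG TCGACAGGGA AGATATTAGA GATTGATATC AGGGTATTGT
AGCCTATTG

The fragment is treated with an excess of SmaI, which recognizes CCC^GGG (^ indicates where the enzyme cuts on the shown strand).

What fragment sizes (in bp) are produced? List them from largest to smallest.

The SmaI site (CCCGGG) starts at position 118.
SmaI cuts after base 3 of each site, so after position 120.
Linear molecule, 1 cut → 2 fragments:
  1–120 → 120 bp
  121–189 → 69 bp
Sorted largest to smallest: 120, 69 bp.

120, 69 bp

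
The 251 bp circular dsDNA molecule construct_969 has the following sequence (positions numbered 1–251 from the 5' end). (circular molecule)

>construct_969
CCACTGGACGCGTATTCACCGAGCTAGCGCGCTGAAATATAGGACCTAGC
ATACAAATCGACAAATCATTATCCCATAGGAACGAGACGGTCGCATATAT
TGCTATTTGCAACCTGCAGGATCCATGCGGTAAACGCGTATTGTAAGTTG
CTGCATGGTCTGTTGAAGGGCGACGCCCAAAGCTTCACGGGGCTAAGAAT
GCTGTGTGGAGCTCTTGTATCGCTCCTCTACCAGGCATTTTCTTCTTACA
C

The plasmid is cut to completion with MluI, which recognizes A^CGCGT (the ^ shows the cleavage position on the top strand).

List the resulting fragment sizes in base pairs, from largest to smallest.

126, 125 bp

MluI sites (ACGCGT) start at positions 8, 134.
MluI cuts after the first base of each site, so after positions 8, 134.
Circular molecule, 2 cuts → 2 fragments:
  9–134 → 126 bp
  135–251 then 1–8 → 117 + 8 = 125 bp
Sorted largest to smallest: 126, 125 bp.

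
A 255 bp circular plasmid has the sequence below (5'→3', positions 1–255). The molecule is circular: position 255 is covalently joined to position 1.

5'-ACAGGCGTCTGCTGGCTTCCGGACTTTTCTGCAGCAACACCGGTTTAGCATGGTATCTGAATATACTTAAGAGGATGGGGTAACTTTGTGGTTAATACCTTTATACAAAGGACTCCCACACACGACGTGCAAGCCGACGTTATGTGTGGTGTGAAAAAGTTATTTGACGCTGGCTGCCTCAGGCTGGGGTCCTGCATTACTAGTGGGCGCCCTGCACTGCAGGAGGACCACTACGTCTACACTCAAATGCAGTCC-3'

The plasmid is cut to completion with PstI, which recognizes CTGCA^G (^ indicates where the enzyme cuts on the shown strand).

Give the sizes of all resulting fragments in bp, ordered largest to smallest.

188, 67 bp

PstI sites (CTGCAG) start at positions 29, 217.
PstI cuts after base 5 of each site (before the last base), so after positions 33, 221.
Circular molecule, 2 cuts → 2 fragments:
  34–221 → 188 bp
  222–255 then 1–33 → 34 + 33 = 67 bp
Sorted largest to smallest: 188, 67 bp.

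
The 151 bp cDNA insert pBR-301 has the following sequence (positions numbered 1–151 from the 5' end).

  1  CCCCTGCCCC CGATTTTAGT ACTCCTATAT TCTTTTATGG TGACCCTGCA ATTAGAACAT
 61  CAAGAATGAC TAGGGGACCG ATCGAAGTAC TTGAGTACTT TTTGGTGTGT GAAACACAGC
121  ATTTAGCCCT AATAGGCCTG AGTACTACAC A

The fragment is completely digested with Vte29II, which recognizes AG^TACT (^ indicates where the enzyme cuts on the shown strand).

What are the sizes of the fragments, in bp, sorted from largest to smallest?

68, 47, 19, 9, 8 bp

Vte29II sites (AGTACT) start at positions 18, 86, 94, 141.
Vte29II cuts after base 2 of each site, so after positions 19, 87, 95, 142.
Linear molecule, 4 cuts → 5 fragments:
  1–19 → 19 bp
  20–87 → 68 bp
  88–95 → 8 bp
  96–142 → 47 bp
  143–151 → 9 bp
Sorted largest to smallest: 68, 47, 19, 9, 8 bp.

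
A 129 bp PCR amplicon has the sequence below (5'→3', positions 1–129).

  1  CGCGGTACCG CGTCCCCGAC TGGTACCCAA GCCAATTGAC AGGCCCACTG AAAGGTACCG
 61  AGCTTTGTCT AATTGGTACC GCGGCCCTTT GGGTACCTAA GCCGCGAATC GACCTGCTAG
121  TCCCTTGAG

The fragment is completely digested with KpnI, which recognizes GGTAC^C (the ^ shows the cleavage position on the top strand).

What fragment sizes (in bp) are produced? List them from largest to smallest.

KpnI sites (GGTACC) start at positions 4, 22, 54, 75, 92.
KpnI cuts after base 5 of each site (before the last base), so after positions 8, 26, 58, 79, 96.
Linear molecule, 5 cuts → 6 fragments:
  1–8 → 8 bp
  9–26 → 18 bp
  27–58 → 32 bp
  59–79 → 21 bp
  80–96 → 17 bp
  97–129 → 33 bp
Sorted largest to smallest: 33, 32, 21, 18, 17, 8 bp.

33, 32, 21, 18, 17, 8 bp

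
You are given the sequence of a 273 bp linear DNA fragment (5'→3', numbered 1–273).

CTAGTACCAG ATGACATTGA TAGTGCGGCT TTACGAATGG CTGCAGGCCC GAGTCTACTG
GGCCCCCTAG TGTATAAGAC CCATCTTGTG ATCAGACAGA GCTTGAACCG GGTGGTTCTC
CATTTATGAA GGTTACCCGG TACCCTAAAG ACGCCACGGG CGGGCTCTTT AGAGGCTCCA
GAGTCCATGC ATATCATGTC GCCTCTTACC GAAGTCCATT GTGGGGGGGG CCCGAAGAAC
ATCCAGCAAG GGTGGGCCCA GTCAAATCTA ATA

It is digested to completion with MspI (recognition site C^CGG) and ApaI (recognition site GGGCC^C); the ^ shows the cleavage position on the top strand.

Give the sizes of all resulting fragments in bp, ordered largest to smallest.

MspI sites (CCGG) start at positions 108, 137.
MspI cuts after the first base of each site, so after positions 108, 137.
ApaI sites (GGGCCC) start at positions 60, 228, 254.
ApaI cuts after base 5 of each site (before the last base), so after positions 64, 232, 258.
Combined cut positions: 64, 108, 137, 232, 258.
Linear molecule, 5 cuts → 6 fragments:
  1–64 → 64 bp
  65–108 → 44 bp
  109–137 → 29 bp
  138–232 → 95 bp
  233–258 → 26 bp
  259–273 → 15 bp
Sorted largest to smallest: 95, 64, 44, 29, 26, 15 bp.

95, 64, 44, 29, 26, 15 bp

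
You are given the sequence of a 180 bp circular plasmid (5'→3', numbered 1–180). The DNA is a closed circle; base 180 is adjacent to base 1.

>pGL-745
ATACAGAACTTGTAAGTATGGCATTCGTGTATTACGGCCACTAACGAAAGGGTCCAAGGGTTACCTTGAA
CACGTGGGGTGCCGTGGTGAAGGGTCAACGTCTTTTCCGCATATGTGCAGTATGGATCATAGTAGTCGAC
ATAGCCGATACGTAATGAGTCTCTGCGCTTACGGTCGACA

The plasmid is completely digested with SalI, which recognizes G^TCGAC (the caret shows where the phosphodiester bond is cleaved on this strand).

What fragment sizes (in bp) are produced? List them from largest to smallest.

141, 39 bp

SalI sites (GTCGAC) start at positions 135, 174.
SalI cuts after the first base of each site, so after positions 135, 174.
Circular molecule, 2 cuts → 2 fragments:
  136–174 → 39 bp
  175–180 then 1–135 → 6 + 135 = 141 bp
Sorted largest to smallest: 141, 39 bp.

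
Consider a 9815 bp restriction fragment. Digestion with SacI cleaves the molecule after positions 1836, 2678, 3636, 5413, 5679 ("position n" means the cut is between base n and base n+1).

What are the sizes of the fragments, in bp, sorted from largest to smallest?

Linear molecule, 5 cuts → 6 fragments:
  1836 − 0 = 1836 bp
  2678 − 1836 = 842 bp
  3636 − 2678 = 958 bp
  5413 − 3636 = 1777 bp
  5679 − 5413 = 266 bp
  9815 − 5679 = 4136 bp
Sorted largest to smallest: 4136, 1836, 1777, 958, 842, 266 bp.

4136, 1836, 1777, 958, 842, 266 bp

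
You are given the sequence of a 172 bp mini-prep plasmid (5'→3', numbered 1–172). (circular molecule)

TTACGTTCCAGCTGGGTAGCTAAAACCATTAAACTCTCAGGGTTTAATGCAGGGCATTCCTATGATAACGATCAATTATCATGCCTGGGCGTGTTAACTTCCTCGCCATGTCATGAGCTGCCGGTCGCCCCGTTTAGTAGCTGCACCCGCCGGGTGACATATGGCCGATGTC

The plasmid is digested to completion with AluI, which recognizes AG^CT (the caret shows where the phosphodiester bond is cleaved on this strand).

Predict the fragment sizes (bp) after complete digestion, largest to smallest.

98, 43, 23, 8 bp

AluI sites (AGCT) start at positions 10, 18, 116, 139.
AluI cuts after base 2 of each site, so after positions 11, 19, 117, 140.
Circular molecule, 4 cuts → 4 fragments:
  12–19 → 8 bp
  20–117 → 98 bp
  118–140 → 23 bp
  141–172 then 1–11 → 32 + 11 = 43 bp
Sorted largest to smallest: 98, 43, 23, 8 bp.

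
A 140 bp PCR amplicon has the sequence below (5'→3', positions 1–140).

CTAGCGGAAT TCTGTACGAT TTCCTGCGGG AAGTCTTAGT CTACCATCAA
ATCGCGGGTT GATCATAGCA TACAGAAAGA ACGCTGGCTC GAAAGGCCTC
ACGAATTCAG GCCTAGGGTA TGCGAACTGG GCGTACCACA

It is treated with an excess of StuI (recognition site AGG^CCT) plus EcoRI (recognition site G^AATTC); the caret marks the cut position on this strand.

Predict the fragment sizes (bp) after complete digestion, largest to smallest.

89, 29, 8, 7, 7 bp

StuI sites (AGGCCT) start at positions 94, 109.
StuI cuts after base 3 of each site, so after positions 96, 111.
EcoRI sites (GAATTC) start at positions 7, 103.
EcoRI cuts after the first base of each site, so after positions 7, 103.
Combined cut positions: 7, 96, 103, 111.
Linear molecule, 4 cuts → 5 fragments:
  1–7 → 7 bp
  8–96 → 89 bp
  97–103 → 7 bp
  104–111 → 8 bp
  112–140 → 29 bp
Sorted largest to smallest: 89, 29, 8, 7, 7 bp.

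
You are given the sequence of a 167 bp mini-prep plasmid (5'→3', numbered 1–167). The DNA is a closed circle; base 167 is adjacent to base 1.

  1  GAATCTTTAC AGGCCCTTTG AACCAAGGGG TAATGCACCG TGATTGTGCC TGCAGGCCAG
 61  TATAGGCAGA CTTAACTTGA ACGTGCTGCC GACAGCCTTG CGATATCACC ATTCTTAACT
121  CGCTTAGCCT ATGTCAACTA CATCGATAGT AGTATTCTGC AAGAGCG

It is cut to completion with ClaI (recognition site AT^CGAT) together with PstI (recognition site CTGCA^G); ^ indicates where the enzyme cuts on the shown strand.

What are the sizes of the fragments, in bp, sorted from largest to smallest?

The ClaI site (ATCGAT) starts at position 142.
ClaI cuts after base 2 of each site, so after position 143.
The PstI site (CTGCAG) starts at position 50.
PstI cuts after base 5 of each site (before the last base), so after position 54.
Combined cut positions: 54, 143.
Circular molecule, 2 cuts → 2 fragments:
  55–143 → 89 bp
  144–167 then 1–54 → 24 + 54 = 78 bp
Sorted largest to smallest: 89, 78 bp.

89, 78 bp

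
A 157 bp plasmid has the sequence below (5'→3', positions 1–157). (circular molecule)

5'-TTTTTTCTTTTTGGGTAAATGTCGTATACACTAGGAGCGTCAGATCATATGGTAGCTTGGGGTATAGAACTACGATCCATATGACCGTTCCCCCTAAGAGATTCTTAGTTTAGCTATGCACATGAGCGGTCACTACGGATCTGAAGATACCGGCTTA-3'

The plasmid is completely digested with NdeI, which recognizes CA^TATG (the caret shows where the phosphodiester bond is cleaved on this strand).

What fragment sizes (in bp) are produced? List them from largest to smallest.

125, 32 bp

NdeI sites (CATATG) start at positions 46, 78.
NdeI cuts after base 2 of each site, so after positions 47, 79.
Circular molecule, 2 cuts → 2 fragments:
  48–79 → 32 bp
  80–157 then 1–47 → 78 + 47 = 125 bp
Sorted largest to smallest: 125, 32 bp.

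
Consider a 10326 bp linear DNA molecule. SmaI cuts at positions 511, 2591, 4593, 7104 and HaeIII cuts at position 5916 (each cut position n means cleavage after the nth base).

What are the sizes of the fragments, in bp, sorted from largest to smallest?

Combined cut positions (sorted): 511, 2591, 4593, 5916, 7104.
Linear molecule, 5 cuts → 6 fragments:
  511 − 0 = 511 bp
  2591 − 511 = 2080 bp
  4593 − 2591 = 2002 bp
  5916 − 4593 = 1323 bp
  7104 − 5916 = 1188 bp
  10326 − 7104 = 3222 bp
Sorted largest to smallest: 3222, 2080, 2002, 1323, 1188, 511 bp.

3222, 2080, 2002, 1323, 1188, 511 bp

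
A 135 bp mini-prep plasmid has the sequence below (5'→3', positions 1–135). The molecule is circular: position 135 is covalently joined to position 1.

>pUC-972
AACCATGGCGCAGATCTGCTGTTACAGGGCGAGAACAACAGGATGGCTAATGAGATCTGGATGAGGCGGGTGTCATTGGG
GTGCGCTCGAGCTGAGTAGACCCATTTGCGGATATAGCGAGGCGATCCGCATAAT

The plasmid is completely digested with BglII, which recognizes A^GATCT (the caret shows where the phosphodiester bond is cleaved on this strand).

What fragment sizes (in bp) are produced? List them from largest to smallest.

94, 41 bp

BglII sites (AGATCT) start at positions 12, 53.
BglII cuts after the first base of each site, so after positions 12, 53.
Circular molecule, 2 cuts → 2 fragments:
  13–53 → 41 bp
  54–135 then 1–12 → 82 + 12 = 94 bp
Sorted largest to smallest: 94, 41 bp.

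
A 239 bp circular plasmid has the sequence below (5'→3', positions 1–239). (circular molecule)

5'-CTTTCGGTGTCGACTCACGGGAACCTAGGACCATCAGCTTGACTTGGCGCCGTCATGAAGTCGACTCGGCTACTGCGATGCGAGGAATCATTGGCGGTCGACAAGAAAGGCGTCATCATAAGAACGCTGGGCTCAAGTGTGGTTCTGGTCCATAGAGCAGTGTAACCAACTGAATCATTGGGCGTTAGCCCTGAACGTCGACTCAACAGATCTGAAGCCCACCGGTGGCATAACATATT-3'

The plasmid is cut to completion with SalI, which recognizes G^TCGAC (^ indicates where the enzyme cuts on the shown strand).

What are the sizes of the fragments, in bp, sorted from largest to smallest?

100, 51, 51, 37 bp

SalI sites (GTCGAC) start at positions 9, 60, 97, 197.
SalI cuts after the first base of each site, so after positions 9, 60, 97, 197.
Circular molecule, 4 cuts → 4 fragments:
  10–60 → 51 bp
  61–97 → 37 bp
  98–197 → 100 bp
  198–239 then 1–9 → 42 + 9 = 51 bp
Sorted largest to smallest: 100, 51, 51, 37 bp.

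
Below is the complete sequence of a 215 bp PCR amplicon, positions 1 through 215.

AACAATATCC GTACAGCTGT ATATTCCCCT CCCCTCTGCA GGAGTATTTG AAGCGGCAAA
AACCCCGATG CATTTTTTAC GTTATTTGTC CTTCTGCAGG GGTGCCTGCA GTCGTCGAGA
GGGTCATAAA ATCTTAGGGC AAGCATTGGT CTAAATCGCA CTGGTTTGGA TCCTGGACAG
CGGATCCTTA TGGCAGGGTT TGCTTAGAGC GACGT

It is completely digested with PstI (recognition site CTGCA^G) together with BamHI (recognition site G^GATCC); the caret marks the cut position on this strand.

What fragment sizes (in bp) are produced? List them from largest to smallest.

58, 58, 40, 33, 14, 12 bp

PstI sites (CTGCAG) start at positions 36, 94, 106.
PstI cuts after base 5 of each site (before the last base), so after positions 40, 98, 110.
BamHI sites (GGATCC) start at positions 168, 182.
BamHI cuts after the first base of each site, so after positions 168, 182.
Combined cut positions: 40, 98, 110, 168, 182.
Linear molecule, 5 cuts → 6 fragments:
  1–40 → 40 bp
  41–98 → 58 bp
  99–110 → 12 bp
  111–168 → 58 bp
  169–182 → 14 bp
  183–215 → 33 bp
Sorted largest to smallest: 58, 58, 40, 33, 14, 12 bp.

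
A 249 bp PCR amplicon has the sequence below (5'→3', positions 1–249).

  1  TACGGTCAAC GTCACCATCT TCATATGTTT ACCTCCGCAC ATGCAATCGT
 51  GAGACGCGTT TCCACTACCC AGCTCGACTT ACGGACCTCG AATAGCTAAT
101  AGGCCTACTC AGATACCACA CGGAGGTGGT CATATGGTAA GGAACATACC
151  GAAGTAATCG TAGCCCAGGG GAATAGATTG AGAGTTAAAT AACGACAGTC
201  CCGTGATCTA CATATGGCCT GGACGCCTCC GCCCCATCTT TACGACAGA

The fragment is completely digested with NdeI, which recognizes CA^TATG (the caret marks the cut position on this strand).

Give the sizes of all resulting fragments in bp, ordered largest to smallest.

109, 80, 37, 23 bp

NdeI sites (CATATG) start at positions 22, 131, 211.
NdeI cuts after base 2 of each site, so after positions 23, 132, 212.
Linear molecule, 3 cuts → 4 fragments:
  1–23 → 23 bp
  24–132 → 109 bp
  133–212 → 80 bp
  213–249 → 37 bp
Sorted largest to smallest: 109, 80, 37, 23 bp.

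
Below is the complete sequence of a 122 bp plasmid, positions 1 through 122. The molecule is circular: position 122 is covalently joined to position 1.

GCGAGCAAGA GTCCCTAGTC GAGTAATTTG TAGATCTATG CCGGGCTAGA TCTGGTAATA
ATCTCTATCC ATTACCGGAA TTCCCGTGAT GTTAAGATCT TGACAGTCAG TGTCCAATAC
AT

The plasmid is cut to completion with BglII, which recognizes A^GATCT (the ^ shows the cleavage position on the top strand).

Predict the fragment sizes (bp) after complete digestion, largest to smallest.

59, 47, 16 bp

BglII sites (AGATCT) start at positions 32, 48, 95.
BglII cuts after the first base of each site, so after positions 32, 48, 95.
Circular molecule, 3 cuts → 3 fragments:
  33–48 → 16 bp
  49–95 → 47 bp
  96–122 then 1–32 → 27 + 32 = 59 bp
Sorted largest to smallest: 59, 47, 16 bp.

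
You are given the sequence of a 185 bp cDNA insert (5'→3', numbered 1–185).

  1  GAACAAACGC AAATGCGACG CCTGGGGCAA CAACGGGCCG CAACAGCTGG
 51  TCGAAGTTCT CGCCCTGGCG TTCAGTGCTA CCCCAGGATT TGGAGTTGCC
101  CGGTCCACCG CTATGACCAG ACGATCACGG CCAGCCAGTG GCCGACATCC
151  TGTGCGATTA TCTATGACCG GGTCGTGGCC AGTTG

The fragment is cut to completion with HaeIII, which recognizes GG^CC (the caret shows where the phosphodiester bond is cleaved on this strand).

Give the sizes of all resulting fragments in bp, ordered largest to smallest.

93, 37, 37, 11, 7 bp

HaeIII sites (GGCC) start at positions 36, 129, 140, 177.
HaeIII cuts after base 2 of each site, so after positions 37, 130, 141, 178.
Linear molecule, 4 cuts → 5 fragments:
  1–37 → 37 bp
  38–130 → 93 bp
  131–141 → 11 bp
  142–178 → 37 bp
  179–185 → 7 bp
Sorted largest to smallest: 93, 37, 37, 11, 7 bp.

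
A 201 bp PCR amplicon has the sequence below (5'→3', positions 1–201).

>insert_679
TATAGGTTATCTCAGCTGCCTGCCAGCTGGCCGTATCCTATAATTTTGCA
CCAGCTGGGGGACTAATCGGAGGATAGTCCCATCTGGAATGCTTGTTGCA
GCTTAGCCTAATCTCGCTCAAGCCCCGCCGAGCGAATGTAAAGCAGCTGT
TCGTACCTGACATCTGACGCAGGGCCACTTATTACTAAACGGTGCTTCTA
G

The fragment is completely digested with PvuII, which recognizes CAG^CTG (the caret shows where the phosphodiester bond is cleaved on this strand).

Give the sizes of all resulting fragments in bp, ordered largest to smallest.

PvuII sites (CAGCTG) start at positions 13, 24, 52, 144.
PvuII cuts after base 3 of each site, so after positions 15, 26, 54, 146.
Linear molecule, 4 cuts → 5 fragments:
  1–15 → 15 bp
  16–26 → 11 bp
  27–54 → 28 bp
  55–146 → 92 bp
  147–201 → 55 bp
Sorted largest to smallest: 92, 55, 28, 15, 11 bp.

92, 55, 28, 15, 11 bp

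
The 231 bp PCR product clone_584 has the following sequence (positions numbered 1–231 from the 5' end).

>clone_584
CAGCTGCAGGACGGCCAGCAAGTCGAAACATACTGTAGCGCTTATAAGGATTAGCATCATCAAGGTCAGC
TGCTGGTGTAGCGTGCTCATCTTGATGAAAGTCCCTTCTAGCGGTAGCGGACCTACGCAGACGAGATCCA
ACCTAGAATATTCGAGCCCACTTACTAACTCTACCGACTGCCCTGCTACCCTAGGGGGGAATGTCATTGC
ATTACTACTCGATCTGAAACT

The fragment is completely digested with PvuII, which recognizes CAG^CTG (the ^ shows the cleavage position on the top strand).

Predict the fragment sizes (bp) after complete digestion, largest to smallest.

PvuII sites (CAGCTG) start at positions 1, 67.
PvuII cuts after base 3 of each site, so after positions 3, 69.
Linear molecule, 2 cuts → 3 fragments:
  1–3 → 3 bp
  4–69 → 66 bp
  70–231 → 162 bp
Sorted largest to smallest: 162, 66, 3 bp.

162, 66, 3 bp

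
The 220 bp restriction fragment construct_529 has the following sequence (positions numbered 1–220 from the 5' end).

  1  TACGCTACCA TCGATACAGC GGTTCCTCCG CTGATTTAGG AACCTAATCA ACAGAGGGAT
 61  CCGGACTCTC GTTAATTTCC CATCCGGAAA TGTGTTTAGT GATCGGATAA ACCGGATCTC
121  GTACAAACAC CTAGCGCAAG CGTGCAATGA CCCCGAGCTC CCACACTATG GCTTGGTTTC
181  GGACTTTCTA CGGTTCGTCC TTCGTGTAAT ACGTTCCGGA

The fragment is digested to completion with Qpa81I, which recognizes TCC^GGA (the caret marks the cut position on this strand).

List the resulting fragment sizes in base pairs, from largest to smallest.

132, 62, 23, 3 bp

Qpa81I sites (TCCGGA) start at positions 60, 83, 215.
Qpa81I cuts after base 3 of each site, so after positions 62, 85, 217.
Linear molecule, 3 cuts → 4 fragments:
  1–62 → 62 bp
  63–85 → 23 bp
  86–217 → 132 bp
  218–220 → 3 bp
Sorted largest to smallest: 132, 62, 23, 3 bp.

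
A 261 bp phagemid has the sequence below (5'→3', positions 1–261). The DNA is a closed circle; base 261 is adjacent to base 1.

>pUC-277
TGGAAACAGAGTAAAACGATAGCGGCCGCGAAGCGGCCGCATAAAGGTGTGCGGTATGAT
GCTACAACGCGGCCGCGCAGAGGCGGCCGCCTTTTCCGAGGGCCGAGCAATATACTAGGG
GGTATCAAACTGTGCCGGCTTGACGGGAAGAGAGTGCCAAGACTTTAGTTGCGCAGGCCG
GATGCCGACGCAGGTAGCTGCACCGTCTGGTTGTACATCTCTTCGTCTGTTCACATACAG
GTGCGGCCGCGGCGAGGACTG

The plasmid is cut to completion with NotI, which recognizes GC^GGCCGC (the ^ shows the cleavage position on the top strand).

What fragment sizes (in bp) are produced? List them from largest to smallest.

NotI sites (GCGGCCGC) start at positions 22, 33, 69, 83, 243.
NotI cuts after base 2 of each site, so after positions 23, 34, 70, 84, 244.
Circular molecule, 5 cuts → 5 fragments:
  24–34 → 11 bp
  35–70 → 36 bp
  71–84 → 14 bp
  85–244 → 160 bp
  245–261 then 1–23 → 17 + 23 = 40 bp
Sorted largest to smallest: 160, 40, 36, 14, 11 bp.

160, 40, 36, 14, 11 bp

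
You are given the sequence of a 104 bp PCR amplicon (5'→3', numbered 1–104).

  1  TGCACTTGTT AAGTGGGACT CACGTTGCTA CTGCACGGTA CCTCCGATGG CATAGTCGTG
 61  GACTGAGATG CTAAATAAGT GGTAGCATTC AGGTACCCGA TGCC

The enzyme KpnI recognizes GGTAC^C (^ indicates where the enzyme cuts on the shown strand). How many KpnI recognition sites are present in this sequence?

GGTACC occurs starting at positions 37, 92.
KpnI cuts at 2 sites.

2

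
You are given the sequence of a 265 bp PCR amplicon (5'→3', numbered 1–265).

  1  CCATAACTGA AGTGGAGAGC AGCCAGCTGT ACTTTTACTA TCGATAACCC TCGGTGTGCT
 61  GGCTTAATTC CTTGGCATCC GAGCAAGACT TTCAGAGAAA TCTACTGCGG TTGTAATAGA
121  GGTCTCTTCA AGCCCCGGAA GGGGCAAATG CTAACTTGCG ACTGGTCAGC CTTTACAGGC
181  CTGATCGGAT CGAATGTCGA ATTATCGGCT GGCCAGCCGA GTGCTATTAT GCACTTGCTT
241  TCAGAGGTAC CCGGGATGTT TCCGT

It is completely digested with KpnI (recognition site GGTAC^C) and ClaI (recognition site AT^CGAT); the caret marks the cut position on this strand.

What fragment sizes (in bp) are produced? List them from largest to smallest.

The KpnI site (GGTACC) starts at position 246.
KpnI cuts after base 5 of each site (before the last base), so after position 250.
The ClaI site (ATCGAT) starts at position 40.
ClaI cuts after base 2 of each site, so after position 41.
Combined cut positions: 41, 250.
Linear molecule, 2 cuts → 3 fragments:
  1–41 → 41 bp
  42–250 → 209 bp
  251–265 → 15 bp
Sorted largest to smallest: 209, 41, 15 bp.

209, 41, 15 bp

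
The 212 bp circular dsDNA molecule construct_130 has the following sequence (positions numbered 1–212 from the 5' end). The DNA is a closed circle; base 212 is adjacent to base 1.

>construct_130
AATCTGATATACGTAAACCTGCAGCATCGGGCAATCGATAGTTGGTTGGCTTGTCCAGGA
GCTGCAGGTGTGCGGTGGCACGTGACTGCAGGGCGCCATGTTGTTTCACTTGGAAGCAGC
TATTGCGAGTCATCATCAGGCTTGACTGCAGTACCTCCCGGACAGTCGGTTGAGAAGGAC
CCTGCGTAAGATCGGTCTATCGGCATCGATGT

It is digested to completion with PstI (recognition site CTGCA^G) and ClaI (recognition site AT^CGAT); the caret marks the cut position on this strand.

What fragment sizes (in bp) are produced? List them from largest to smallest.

PstI sites (CTGCAG) start at positions 19, 62, 86, 146.
PstI cuts after base 5 of each site (before the last base), so after positions 23, 66, 90, 150.
ClaI sites (ATCGAT) start at positions 34, 205.
ClaI cuts after base 2 of each site, so after positions 35, 206.
Combined cut positions: 23, 35, 66, 90, 150, 206.
Circular molecule, 6 cuts → 6 fragments:
  24–35 → 12 bp
  36–66 → 31 bp
  67–90 → 24 bp
  91–150 → 60 bp
  151–206 → 56 bp
  207–212 then 1–23 → 6 + 23 = 29 bp
Sorted largest to smallest: 60, 56, 31, 29, 24, 12 bp.

60, 56, 31, 29, 24, 12 bp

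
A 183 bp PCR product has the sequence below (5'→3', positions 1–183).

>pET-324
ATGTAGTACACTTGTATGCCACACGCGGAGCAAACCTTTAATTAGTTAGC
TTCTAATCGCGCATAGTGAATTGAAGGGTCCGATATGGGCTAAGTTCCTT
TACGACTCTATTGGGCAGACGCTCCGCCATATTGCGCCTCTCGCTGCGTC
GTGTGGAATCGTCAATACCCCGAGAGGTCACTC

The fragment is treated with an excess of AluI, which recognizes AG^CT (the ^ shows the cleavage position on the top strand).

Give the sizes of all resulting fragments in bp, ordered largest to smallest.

The AluI site (AGCT) starts at position 48.
AluI cuts after base 2 of each site, so after position 49.
Linear molecule, 1 cut → 2 fragments:
  1–49 → 49 bp
  50–183 → 134 bp
Sorted largest to smallest: 134, 49 bp.

134, 49 bp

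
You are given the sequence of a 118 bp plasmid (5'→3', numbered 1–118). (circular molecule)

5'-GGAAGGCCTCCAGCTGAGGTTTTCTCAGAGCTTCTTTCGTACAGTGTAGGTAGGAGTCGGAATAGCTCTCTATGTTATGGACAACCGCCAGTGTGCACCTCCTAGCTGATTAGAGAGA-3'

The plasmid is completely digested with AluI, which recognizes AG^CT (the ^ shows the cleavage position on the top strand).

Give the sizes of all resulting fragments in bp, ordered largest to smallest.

40, 35, 26, 17 bp

AluI sites (AGCT) start at positions 12, 29, 64, 104.
AluI cuts after base 2 of each site, so after positions 13, 30, 65, 105.
Circular molecule, 4 cuts → 4 fragments:
  14–30 → 17 bp
  31–65 → 35 bp
  66–105 → 40 bp
  106–118 then 1–13 → 13 + 13 = 26 bp
Sorted largest to smallest: 40, 35, 26, 17 bp.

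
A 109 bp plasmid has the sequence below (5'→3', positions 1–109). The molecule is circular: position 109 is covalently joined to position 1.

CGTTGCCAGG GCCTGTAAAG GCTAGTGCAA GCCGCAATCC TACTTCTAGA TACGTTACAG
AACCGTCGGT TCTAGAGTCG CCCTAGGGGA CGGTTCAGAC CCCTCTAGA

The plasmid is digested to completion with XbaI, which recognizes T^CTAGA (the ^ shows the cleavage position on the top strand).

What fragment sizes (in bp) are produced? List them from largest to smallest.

50, 33, 26 bp

XbaI sites (TCTAGA) start at positions 45, 71, 104.
XbaI cuts after the first base of each site, so after positions 45, 71, 104.
Circular molecule, 3 cuts → 3 fragments:
  46–71 → 26 bp
  72–104 → 33 bp
  105–109 then 1–45 → 5 + 45 = 50 bp
Sorted largest to smallest: 50, 33, 26 bp.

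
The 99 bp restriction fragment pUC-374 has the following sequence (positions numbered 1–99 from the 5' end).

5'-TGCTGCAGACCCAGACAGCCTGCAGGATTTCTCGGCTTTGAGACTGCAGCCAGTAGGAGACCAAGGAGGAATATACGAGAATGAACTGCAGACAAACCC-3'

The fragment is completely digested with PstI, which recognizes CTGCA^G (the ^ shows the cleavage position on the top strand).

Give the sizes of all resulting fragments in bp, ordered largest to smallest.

PstI sites (CTGCAG) start at positions 3, 20, 44, 86.
PstI cuts after base 5 of each site (before the last base), so after positions 7, 24, 48, 90.
Linear molecule, 4 cuts → 5 fragments:
  1–7 → 7 bp
  8–24 → 17 bp
  25–48 → 24 bp
  49–90 → 42 bp
  91–99 → 9 bp
Sorted largest to smallest: 42, 24, 17, 9, 7 bp.

42, 24, 17, 9, 7 bp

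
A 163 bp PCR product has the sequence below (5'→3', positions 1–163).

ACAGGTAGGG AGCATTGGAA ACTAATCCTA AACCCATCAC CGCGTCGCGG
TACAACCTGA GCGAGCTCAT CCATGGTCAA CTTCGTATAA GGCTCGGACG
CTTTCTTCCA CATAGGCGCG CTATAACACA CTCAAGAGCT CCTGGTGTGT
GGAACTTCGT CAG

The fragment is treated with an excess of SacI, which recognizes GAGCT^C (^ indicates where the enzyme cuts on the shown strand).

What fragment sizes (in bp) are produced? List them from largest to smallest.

73, 67, 23 bp

SacI sites (GAGCTC) start at positions 63, 136.
SacI cuts after base 5 of each site (before the last base), so after positions 67, 140.
Linear molecule, 2 cuts → 3 fragments:
  1–67 → 67 bp
  68–140 → 73 bp
  141–163 → 23 bp
Sorted largest to smallest: 73, 67, 23 bp.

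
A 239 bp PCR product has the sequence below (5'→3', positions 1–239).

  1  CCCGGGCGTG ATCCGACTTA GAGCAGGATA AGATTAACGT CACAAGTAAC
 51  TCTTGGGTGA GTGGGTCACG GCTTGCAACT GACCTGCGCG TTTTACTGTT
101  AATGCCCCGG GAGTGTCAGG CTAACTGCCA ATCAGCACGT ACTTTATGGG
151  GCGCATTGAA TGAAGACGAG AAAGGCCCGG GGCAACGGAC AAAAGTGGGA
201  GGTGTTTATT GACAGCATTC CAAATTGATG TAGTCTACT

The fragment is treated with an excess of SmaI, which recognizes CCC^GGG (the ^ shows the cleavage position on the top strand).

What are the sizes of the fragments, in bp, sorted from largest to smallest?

SmaI sites (CCCGGG) start at positions 1, 106, 176.
SmaI cuts after base 3 of each site, so after positions 3, 108, 178.
Linear molecule, 3 cuts → 4 fragments:
  1–3 → 3 bp
  4–108 → 105 bp
  109–178 → 70 bp
  179–239 → 61 bp
Sorted largest to smallest: 105, 70, 61, 3 bp.

105, 70, 61, 3 bp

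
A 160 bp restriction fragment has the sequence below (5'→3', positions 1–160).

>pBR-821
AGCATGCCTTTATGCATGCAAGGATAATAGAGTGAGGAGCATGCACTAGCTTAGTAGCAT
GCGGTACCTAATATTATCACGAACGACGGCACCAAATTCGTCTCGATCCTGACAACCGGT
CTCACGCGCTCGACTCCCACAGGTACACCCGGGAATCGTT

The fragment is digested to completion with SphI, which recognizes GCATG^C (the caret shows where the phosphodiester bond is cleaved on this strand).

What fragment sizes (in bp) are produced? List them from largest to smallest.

99, 25, 18, 12, 6 bp

SphI sites (GCATGC) start at positions 2, 14, 39, 57.
SphI cuts after base 5 of each site (before the last base), so after positions 6, 18, 43, 61.
Linear molecule, 4 cuts → 5 fragments:
  1–6 → 6 bp
  7–18 → 12 bp
  19–43 → 25 bp
  44–61 → 18 bp
  62–160 → 99 bp
Sorted largest to smallest: 99, 25, 18, 12, 6 bp.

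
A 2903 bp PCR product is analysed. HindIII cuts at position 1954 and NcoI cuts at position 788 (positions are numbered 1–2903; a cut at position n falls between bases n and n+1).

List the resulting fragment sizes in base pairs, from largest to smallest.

1166, 949, 788 bp

Combined cut positions (sorted): 788, 1954.
Linear molecule, 2 cuts → 3 fragments:
  788 − 0 = 788 bp
  1954 − 788 = 1166 bp
  2903 − 1954 = 949 bp
Sorted largest to smallest: 1166, 949, 788 bp.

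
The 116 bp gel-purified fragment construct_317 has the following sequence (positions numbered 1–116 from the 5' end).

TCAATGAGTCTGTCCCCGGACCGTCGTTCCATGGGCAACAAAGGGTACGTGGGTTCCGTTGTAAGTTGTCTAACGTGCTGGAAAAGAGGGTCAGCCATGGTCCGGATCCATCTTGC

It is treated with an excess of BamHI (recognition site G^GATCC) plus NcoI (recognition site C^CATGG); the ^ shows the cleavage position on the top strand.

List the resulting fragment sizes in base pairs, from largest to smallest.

The BamHI site (GGATCC) starts at position 104.
BamHI cuts after the first base of each site, so after position 104.
NcoI sites (CCATGG) start at positions 29, 95.
NcoI cuts after the first base of each site, so after positions 29, 95.
Combined cut positions: 29, 95, 104.
Linear molecule, 3 cuts → 4 fragments:
  1–29 → 29 bp
  30–95 → 66 bp
  96–104 → 9 bp
  105–116 → 12 bp
Sorted largest to smallest: 66, 29, 12, 9 bp.

66, 29, 12, 9 bp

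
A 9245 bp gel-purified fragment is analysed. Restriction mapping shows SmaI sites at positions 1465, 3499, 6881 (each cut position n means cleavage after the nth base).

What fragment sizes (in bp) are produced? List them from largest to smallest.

3382, 2364, 2034, 1465 bp

Linear molecule, 3 cuts → 4 fragments:
  1465 − 0 = 1465 bp
  3499 − 1465 = 2034 bp
  6881 − 3499 = 3382 bp
  9245 − 6881 = 2364 bp
Sorted largest to smallest: 3382, 2364, 2034, 1465 bp.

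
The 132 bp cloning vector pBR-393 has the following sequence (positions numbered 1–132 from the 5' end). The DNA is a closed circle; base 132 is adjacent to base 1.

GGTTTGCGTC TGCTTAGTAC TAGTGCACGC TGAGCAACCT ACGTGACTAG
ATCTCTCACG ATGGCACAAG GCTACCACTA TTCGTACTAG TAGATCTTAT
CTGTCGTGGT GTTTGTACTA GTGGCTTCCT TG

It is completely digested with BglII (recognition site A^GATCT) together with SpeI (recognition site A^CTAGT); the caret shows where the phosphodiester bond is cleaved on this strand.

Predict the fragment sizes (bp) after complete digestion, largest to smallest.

37, 34, 30, 25, 6 bp

BglII sites (AGATCT) start at positions 49, 92.
BglII cuts after the first base of each site, so after positions 49, 92.
SpeI sites (ACTAGT) start at positions 19, 86, 117.
SpeI cuts after the first base of each site, so after positions 19, 86, 117.
Combined cut positions: 19, 49, 86, 92, 117.
Circular molecule, 5 cuts → 5 fragments:
  20–49 → 30 bp
  50–86 → 37 bp
  87–92 → 6 bp
  93–117 → 25 bp
  118–132 then 1–19 → 15 + 19 = 34 bp
Sorted largest to smallest: 37, 34, 30, 25, 6 bp.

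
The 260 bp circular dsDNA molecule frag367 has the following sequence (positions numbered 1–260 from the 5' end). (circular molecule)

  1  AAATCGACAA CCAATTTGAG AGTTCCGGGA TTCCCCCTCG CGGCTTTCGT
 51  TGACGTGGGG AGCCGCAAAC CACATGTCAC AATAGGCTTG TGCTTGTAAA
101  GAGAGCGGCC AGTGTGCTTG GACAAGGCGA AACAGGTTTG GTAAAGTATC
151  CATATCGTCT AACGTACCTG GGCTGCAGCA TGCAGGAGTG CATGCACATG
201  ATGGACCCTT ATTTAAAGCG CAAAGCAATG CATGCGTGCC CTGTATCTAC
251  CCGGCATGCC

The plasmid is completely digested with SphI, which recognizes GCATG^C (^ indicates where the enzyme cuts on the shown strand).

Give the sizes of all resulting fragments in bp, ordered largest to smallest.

SphI sites (GCATGC) start at positions 178, 190, 230, 254.
SphI cuts after base 5 of each site (before the last base), so after positions 182, 194, 234, 258.
Circular molecule, 4 cuts → 4 fragments:
  183–194 → 12 bp
  195–234 → 40 bp
  235–258 → 24 bp
  259–260 then 1–182 → 2 + 182 = 184 bp
Sorted largest to smallest: 184, 40, 24, 12 bp.

184, 40, 24, 12 bp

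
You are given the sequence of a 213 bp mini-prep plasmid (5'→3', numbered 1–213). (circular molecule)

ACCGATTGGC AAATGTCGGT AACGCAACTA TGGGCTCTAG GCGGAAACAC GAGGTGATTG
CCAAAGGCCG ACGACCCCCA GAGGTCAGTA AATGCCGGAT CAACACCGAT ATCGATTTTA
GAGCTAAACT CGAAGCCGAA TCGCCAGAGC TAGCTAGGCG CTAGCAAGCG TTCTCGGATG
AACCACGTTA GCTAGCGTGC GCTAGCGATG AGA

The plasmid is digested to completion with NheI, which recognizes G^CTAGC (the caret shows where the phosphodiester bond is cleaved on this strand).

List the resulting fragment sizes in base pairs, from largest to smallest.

NheI sites (GCTAGC) start at positions 149, 160, 191, 201.
NheI cuts after the first base of each site, so after positions 149, 160, 191, 201.
Circular molecule, 4 cuts → 4 fragments:
  150–160 → 11 bp
  161–191 → 31 bp
  192–201 → 10 bp
  202–213 then 1–149 → 12 + 149 = 161 bp
Sorted largest to smallest: 161, 31, 11, 10 bp.

161, 31, 11, 10 bp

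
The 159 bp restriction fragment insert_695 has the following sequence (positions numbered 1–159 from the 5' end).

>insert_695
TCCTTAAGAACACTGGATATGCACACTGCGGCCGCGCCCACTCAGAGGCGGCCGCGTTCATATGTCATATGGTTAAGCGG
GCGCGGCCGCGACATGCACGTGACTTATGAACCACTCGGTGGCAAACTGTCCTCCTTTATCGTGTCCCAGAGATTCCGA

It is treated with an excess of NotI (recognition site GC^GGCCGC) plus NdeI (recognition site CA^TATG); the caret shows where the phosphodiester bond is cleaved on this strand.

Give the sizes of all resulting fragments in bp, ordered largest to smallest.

NotI sites (GCGGCCGC) start at positions 28, 48, 83.
NotI cuts after base 2 of each site, so after positions 29, 49, 84.
NdeI sites (CATATG) start at positions 59, 66.
NdeI cuts after base 2 of each site, so after positions 60, 67.
Combined cut positions: 29, 49, 60, 67, 84.
Linear molecule, 5 cuts → 6 fragments:
  1–29 → 29 bp
  30–49 → 20 bp
  50–60 → 11 bp
  61–67 → 7 bp
  68–84 → 17 bp
  85–159 → 75 bp
Sorted largest to smallest: 75, 29, 20, 17, 11, 7 bp.

75, 29, 20, 17, 11, 7 bp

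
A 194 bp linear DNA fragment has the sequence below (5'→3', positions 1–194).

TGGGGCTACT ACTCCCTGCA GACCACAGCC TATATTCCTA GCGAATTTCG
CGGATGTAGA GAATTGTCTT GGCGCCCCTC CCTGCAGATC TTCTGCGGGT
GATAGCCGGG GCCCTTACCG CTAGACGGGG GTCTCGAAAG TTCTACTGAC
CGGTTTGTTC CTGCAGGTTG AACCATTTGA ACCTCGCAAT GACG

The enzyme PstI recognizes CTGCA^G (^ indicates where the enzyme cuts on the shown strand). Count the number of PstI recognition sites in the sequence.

3

CTGCAG occurs starting at positions 16, 82, 161.
PstI cuts at 3 sites.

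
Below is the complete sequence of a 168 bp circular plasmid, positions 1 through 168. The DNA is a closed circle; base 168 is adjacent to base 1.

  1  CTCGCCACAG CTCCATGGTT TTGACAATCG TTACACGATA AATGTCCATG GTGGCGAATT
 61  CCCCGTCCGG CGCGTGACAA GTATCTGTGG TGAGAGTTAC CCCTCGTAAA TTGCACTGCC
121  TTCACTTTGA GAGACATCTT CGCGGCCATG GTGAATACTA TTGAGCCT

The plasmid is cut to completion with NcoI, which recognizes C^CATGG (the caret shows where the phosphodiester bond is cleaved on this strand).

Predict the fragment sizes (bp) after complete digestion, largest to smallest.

NcoI sites (CCATGG) start at positions 13, 46, 146.
NcoI cuts after the first base of each site, so after positions 13, 46, 146.
Circular molecule, 3 cuts → 3 fragments:
  14–46 → 33 bp
  47–146 → 100 bp
  147–168 then 1–13 → 22 + 13 = 35 bp
Sorted largest to smallest: 100, 35, 33 bp.

100, 35, 33 bp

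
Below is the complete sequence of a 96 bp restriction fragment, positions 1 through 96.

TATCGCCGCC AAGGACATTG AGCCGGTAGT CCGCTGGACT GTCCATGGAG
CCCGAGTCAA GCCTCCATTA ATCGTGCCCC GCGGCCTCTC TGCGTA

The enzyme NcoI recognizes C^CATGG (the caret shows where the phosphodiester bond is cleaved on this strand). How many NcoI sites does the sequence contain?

CCATGG occurs starting at position 43.
NcoI cuts at 1 site.

1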